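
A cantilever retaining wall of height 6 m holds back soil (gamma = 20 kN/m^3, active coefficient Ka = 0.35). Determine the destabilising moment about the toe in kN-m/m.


Pa = 0.5 * Ka * gamma * H^2
= 0.5 * 0.35 * 20 * 6^2
= 126.0 kN/m
Arm = H / 3 = 6 / 3 = 2.0 m
Mo = Pa * arm = Pa * H / 3 = 126.0 * 6 / 3 = 252.0 kN-m/m

252.0 kN-m/m


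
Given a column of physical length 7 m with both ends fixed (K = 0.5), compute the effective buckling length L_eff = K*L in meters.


L_eff = K * L
= 0.5 * 7
= 3.5 m

3.5 m


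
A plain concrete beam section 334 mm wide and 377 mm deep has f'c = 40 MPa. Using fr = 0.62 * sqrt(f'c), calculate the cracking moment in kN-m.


fr = 0.62 * sqrt(40) = 0.62 * 6.3246 = 3.9212 MPa
I = 334 * 377^3 / 12 = 1491383285.17 mm^4
y_t = 188.5 mm
M_cr = fr * I / y_t = 3.9212 * 1491383285.17 / 188.5 N-mm
= 31.0241 kN-m

31.0241 kN-m


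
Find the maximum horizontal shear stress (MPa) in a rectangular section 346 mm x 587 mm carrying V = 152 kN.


A = b * h = 346 * 587 = 203102 mm^2
V = 152 kN = 152000.0 N
tau_max = 1.5 * V / A = 1.5 * 152000.0 / 203102
= 1.1226 MPa

1.1226 MPa


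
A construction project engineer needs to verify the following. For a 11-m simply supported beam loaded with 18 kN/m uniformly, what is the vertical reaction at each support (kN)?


Total load = w * L = 18 * 11 = 198 kN
By symmetry, each reaction R = total / 2 = 198 / 2 = 99.0 kN

99.0 kN


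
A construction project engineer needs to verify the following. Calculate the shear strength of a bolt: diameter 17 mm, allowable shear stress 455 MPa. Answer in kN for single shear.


A = pi * d^2 / 4 = pi * 17^2 / 4 = 226.9801 mm^2
V = f_v * A / 1000 = 455 * 226.9801 / 1000
= 103.2759 kN

103.2759 kN


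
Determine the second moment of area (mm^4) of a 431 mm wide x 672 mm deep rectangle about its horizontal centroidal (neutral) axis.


I = b * h^3 / 12
= 431 * 672^3 / 12
= 431 * 303464448 / 12
= 10899431424.0 mm^4

10899431424.0 mm^4


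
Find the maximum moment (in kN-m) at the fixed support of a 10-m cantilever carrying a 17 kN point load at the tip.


For a cantilever with a point load at the free end:
M_max = P * L = 17 * 10 = 170 kN-m

170 kN-m


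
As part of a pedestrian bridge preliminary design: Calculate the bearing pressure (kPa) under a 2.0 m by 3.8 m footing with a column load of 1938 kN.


A = 2.0 * 3.8 = 7.6 m^2
q = P / A = 1938 / 7.6
= 255.0 kPa

255.0 kPa


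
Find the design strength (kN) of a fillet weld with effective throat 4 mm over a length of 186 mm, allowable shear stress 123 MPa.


Strength = throat * length * allowable stress
= 4 * 186 * 123 N
= 91512 N
= 91.51 kN

91.51 kN


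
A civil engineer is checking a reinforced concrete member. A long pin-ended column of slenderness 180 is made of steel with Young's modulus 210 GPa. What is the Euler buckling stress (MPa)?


sigma_cr = pi^2 * E / lambda^2
= 9.8696 * 210000.0 / 180^2
= 9.8696 * 210000.0 / 32400
= 63.9697 MPa

63.9697 MPa


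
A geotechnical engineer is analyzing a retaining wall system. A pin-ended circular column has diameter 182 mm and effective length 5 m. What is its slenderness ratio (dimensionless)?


Radius of gyration r = d / 4 = 182 / 4 = 45.5 mm
L_eff = 5000.0 mm
Slenderness ratio = L / r = 5000.0 / 45.5 = 109.89 (dimensionless)

109.89 (dimensionless)


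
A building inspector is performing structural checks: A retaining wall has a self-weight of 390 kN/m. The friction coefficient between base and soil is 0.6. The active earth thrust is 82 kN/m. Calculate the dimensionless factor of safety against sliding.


Resisting force = mu * W = 0.6 * 390 = 234.0 kN/m
FOS = Resisting / Driving = 234.0 / 82
= 2.8537 (dimensionless)

2.8537 (dimensionless)


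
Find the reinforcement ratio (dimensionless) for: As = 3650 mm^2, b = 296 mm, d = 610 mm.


rho = As / (b * d)
= 3650 / (296 * 610)
= 3650 / 180560
= 0.020215 (dimensionless)

0.020215 (dimensionless)


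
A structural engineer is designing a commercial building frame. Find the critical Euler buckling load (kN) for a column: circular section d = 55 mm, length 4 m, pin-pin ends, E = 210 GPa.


I = pi * d^4 / 64 = 449180.25 mm^4
L = 4000.0 mm
P_cr = pi^2 * E * I / L^2
= 9.8696 * 210000.0 * 449180.25 / 4000.0^2
= 58186.16 N = 58.1862 kN

58.1862 kN


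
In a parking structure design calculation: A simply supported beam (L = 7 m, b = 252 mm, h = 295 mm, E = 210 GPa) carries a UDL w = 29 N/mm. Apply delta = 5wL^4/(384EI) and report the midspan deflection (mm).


I = 252 * 295^3 / 12 = 539119875.0 mm^4
L = 7000.0 mm, w = 29 N/mm, E = 210000.0 MPa
delta = 5 * w * L^4 / (384 * E * I)
= 5 * 29 * 7000.0^4 / (384 * 210000.0 * 539119875.0)
= 8.008 mm

8.008 mm


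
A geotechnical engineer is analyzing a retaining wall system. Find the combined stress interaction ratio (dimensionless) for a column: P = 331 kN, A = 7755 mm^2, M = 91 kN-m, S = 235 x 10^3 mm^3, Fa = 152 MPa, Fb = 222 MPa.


f_a = P / A = 331000.0 / 7755 = 42.6821 MPa
f_b = M / S = 91000000.0 / 235000.0 = 387.234 MPa
Ratio = f_a / Fa + f_b / Fb
= 42.6821 / 152 + 387.234 / 222
= 2.0251 (dimensionless)

2.0251 (dimensionless)


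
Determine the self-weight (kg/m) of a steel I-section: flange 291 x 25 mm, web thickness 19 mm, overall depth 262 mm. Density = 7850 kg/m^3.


A_flanges = 2 * 291 * 25 = 14550 mm^2
A_web = (262 - 2 * 25) * 19 = 4028 mm^2
A_total = 14550 + 4028 = 18578 mm^2 = 0.018578 m^2
Weight = rho * A = 7850 * 0.018578 = 145.8373 kg/m

145.8373 kg/m


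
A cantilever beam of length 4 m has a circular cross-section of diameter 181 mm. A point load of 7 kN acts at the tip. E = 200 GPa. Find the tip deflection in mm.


I = pi * d^4 / 64 = pi * 181^4 / 64 = 52684662.0 mm^4
L = 4000.0 mm, P = 7000.0 N, E = 200000.0 MPa
delta = P * L^3 / (3 * E * I)
= 7000.0 * 4000.0^3 / (3 * 200000.0 * 52684662.0)
= 14.1724 mm

14.1724 mm


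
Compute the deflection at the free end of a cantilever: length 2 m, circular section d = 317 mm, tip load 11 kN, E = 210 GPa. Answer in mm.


I = pi * d^4 / 64 = pi * 317^4 / 64 = 495686336.22 mm^4
L = 2000.0 mm, P = 11000.0 N, E = 210000.0 MPa
delta = P * L^3 / (3 * E * I)
= 11000.0 * 2000.0^3 / (3 * 210000.0 * 495686336.22)
= 0.2818 mm

0.2818 mm


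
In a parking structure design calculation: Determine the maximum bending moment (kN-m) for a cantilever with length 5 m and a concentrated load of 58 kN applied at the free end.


For a cantilever with a point load at the free end:
M_max = P * L = 58 * 5 = 290 kN-m

290 kN-m


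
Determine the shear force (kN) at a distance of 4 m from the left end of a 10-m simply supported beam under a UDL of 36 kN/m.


R_A = w * L / 2 = 36 * 10 / 2 = 180.0 kN
V(x) = R_A - w * x = 180.0 - 36 * 4
= 36.0 kN

36.0 kN


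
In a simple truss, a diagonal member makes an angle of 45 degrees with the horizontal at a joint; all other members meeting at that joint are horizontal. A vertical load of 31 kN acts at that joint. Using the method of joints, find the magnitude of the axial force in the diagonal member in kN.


At the joint, only the diagonal has a vertical component, so vertical equilibrium gives:
F * sin(45) = 31
F = 31 / sin(45)
= 31 / 0.707107
= 43.84 kN

43.84 kN


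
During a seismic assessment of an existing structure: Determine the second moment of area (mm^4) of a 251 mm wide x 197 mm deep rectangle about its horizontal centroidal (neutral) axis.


I = b * h^3 / 12
= 251 * 197^3 / 12
= 251 * 7645373 / 12
= 159915718.58 mm^4

159915718.58 mm^4


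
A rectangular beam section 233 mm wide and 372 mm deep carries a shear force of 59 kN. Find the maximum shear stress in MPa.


A = b * h = 233 * 372 = 86676 mm^2
V = 59 kN = 59000.0 N
tau_max = 1.5 * V / A = 1.5 * 59000.0 / 86676
= 1.021 MPa

1.021 MPa


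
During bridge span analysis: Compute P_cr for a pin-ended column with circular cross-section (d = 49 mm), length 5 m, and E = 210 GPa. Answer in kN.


I = pi * d^4 / 64 = 282979.01 mm^4
L = 5000.0 mm
P_cr = pi^2 * E * I / L^2
= 9.8696 * 210000.0 * 282979.01 / 5000.0^2
= 23460.28 N = 23.4603 kN

23.4603 kN


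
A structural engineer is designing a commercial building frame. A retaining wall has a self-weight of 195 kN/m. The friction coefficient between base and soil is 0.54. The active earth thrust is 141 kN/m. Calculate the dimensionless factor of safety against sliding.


Resisting force = mu * W = 0.54 * 195 = 105.3 kN/m
FOS = Resisting / Driving = 105.3 / 141
= 0.7468 (dimensionless)

0.7468 (dimensionless)


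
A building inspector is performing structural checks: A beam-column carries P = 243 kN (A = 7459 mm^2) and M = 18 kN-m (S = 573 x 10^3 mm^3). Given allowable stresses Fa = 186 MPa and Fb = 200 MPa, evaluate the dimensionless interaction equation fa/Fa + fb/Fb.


f_a = P / A = 243000.0 / 7459 = 32.5781 MPa
f_b = M / S = 18000000.0 / 573000.0 = 31.4136 MPa
Ratio = f_a / Fa + f_b / Fb
= 32.5781 / 186 + 31.4136 / 200
= 0.3322 (dimensionless)

0.3322 (dimensionless)


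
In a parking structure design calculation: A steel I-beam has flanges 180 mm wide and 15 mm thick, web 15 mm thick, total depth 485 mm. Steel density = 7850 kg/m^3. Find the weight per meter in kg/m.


A_flanges = 2 * 180 * 15 = 5400 mm^2
A_web = (485 - 2 * 15) * 15 = 6825 mm^2
A_total = 5400 + 6825 = 12225 mm^2 = 0.012225 m^2
Weight = rho * A = 7850 * 0.012225 = 95.9663 kg/m

95.9663 kg/m


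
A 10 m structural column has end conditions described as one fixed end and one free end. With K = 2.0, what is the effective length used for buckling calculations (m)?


L_eff = K * L
= 2.0 * 10
= 20.0 m

20.0 m


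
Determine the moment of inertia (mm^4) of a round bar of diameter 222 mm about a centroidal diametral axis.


r = d / 2 = 222 / 2 = 111.0 mm
I = pi * r^4 / 4 = pi * 111.0^4 / 4
= 119228971.19 mm^4

119228971.19 mm^4


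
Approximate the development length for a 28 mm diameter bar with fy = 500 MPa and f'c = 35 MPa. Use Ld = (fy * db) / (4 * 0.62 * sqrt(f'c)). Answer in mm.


Ld = (fy * db) / (4 * 0.62 * sqrt(f'c))
= (500 * 28) / (4 * 0.62 * sqrt(35))
= 14000 / 14.6719
= 954.21 mm

954.21 mm


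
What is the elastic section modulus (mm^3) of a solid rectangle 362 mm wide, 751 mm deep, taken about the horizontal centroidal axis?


S = b * h^2 / 6
= 362 * 751^2 / 6
= 362 * 564001 / 6
= 34028060.33 mm^3

34028060.33 mm^3


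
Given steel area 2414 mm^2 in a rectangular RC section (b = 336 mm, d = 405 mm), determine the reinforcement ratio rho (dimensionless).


rho = As / (b * d)
= 2414 / (336 * 405)
= 2414 / 136080
= 0.01774 (dimensionless)

0.01774 (dimensionless)


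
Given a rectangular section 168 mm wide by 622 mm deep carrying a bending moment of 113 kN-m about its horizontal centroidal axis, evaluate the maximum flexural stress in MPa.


I = b * h^3 / 12 = 168 * 622^3 / 12 = 3368985872.0 mm^4
y = h / 2 = 622 / 2 = 311.0 mm
M = 113 kN-m = 113000000.0 N-mm
sigma = M * y / I = 113000000.0 * 311.0 / 3368985872.0
= 10.43 MPa

10.43 MPa


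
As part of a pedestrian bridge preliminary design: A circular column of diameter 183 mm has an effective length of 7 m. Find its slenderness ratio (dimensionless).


Radius of gyration r = d / 4 = 183 / 4 = 45.75 mm
L_eff = 7000.0 mm
Slenderness ratio = L / r = 7000.0 / 45.75 = 153.01 (dimensionless)

153.01 (dimensionless)


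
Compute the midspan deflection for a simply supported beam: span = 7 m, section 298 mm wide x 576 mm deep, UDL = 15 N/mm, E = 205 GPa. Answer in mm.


I = 298 * 576^3 / 12 = 4745723904.0 mm^4
L = 7000.0 mm, w = 15 N/mm, E = 205000.0 MPa
delta = 5 * w * L^4 / (384 * E * I)
= 5 * 15 * 7000.0^4 / (384 * 205000.0 * 4745723904.0)
= 0.482 mm

0.482 mm


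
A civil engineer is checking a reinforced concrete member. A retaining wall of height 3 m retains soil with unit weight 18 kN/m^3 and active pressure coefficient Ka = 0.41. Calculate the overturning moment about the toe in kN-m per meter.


Pa = 0.5 * Ka * gamma * H^2
= 0.5 * 0.41 * 18 * 3^2
= 33.21 kN/m
Arm = H / 3 = 3 / 3 = 1.0 m
Mo = Pa * arm = Pa * H / 3 = 33.21 * 3 / 3 = 33.21 kN-m/m

33.21 kN-m/m


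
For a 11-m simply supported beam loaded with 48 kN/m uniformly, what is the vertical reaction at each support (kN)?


Total load = w * L = 48 * 11 = 528 kN
By symmetry, each reaction R = total / 2 = 528 / 2 = 264.0 kN

264.0 kN


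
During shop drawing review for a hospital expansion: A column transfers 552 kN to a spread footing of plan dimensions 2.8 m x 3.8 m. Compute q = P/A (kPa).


A = 2.8 * 3.8 = 10.64 m^2
q = P / A = 552 / 10.64
= 51.8797 kPa

51.8797 kPa


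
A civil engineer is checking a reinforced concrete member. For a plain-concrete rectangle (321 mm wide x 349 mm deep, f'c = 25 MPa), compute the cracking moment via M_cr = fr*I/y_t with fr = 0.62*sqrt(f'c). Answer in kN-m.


fr = 0.62 * sqrt(25) = 0.62 * 5.0 = 3.1 MPa
I = 321 * 349^3 / 12 = 1137103685.75 mm^4
y_t = 174.5 mm
M_cr = fr * I / y_t = 3.1 * 1137103685.75 / 174.5 N-mm
= 20.2007 kN-m

20.2007 kN-m


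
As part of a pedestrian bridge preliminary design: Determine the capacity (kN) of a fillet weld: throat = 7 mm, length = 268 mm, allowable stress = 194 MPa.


Strength = throat * length * allowable stress
= 7 * 268 * 194 N
= 363944 N
= 363.94 kN

363.94 kN


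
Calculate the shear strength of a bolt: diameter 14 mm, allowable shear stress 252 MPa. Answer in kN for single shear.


A = pi * d^2 / 4 = pi * 14^2 / 4 = 153.938 mm^2
V = f_v * A / 1000 = 252 * 153.938 / 1000
= 38.7924 kN

38.7924 kN


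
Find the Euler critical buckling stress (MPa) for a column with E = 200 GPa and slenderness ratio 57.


sigma_cr = pi^2 * E / lambda^2
= 9.8696 * 200000.0 / 57^2
= 9.8696 * 200000.0 / 3249
= 607.5472 MPa

607.5472 MPa


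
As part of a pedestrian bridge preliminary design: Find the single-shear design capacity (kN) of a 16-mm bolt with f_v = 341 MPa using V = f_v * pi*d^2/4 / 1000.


A = pi * d^2 / 4 = pi * 16^2 / 4 = 201.0619 mm^2
V = f_v * A / 1000 = 341 * 201.0619 / 1000
= 68.5621 kN

68.5621 kN


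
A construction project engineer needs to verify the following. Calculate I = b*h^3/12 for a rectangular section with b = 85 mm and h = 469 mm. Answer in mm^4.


I = b * h^3 / 12
= 85 * 469^3 / 12
= 85 * 103161709 / 12
= 730728772.08 mm^4

730728772.08 mm^4


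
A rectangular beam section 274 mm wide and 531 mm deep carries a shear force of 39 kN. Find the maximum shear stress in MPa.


A = b * h = 274 * 531 = 145494 mm^2
V = 39 kN = 39000.0 N
tau_max = 1.5 * V / A = 1.5 * 39000.0 / 145494
= 0.4021 MPa

0.4021 MPa


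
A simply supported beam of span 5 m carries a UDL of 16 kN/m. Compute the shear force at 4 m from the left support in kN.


R_A = w * L / 2 = 16 * 5 / 2 = 40.0 kN
V(x) = R_A - w * x = 40.0 - 16 * 4
= -24.0 kN

-24.0 kN


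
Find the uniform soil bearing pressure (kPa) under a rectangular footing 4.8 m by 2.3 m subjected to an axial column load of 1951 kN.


A = 4.8 * 2.3 = 11.04 m^2
q = P / A = 1951 / 11.04
= 176.721 kPa

176.721 kPa


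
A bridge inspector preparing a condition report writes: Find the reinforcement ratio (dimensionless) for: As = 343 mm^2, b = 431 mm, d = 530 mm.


rho = As / (b * d)
= 343 / (431 * 530)
= 343 / 228430
= 0.001502 (dimensionless)

0.001502 (dimensionless)


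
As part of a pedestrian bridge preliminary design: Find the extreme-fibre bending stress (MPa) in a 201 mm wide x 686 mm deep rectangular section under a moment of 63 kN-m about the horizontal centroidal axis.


I = b * h^3 / 12 = 201 * 686^3 / 12 = 5407383338.0 mm^4
y = h / 2 = 686 / 2 = 343.0 mm
M = 63 kN-m = 63000000.0 N-mm
sigma = M * y / I = 63000000.0 * 343.0 / 5407383338.0
= 4.0 MPa

4.0 MPa


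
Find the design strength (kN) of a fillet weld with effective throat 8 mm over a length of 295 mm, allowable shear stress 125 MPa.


Strength = throat * length * allowable stress
= 8 * 295 * 125 N
= 295000 N
= 295.0 kN

295.0 kN


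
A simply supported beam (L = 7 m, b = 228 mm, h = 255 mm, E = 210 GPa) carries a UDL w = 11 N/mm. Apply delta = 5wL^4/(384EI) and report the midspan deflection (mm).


I = 228 * 255^3 / 12 = 315046125.0 mm^4
L = 7000.0 mm, w = 11 N/mm, E = 210000.0 MPa
delta = 5 * w * L^4 / (384 * E * I)
= 5 * 11 * 7000.0^4 / (384 * 210000.0 * 315046125.0)
= 5.1979 mm

5.1979 mm


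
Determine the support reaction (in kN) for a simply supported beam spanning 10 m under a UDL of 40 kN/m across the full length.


Total load = w * L = 40 * 10 = 400 kN
By symmetry, each reaction R = total / 2 = 400 / 2 = 200.0 kN

200.0 kN


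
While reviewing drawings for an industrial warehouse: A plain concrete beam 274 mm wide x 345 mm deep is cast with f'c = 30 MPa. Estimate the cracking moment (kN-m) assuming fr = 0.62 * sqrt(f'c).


fr = 0.62 * sqrt(30) = 0.62 * 5.4772 = 3.3959 MPa
I = 274 * 345^3 / 12 = 937619437.5 mm^4
y_t = 172.5 mm
M_cr = fr * I / y_t = 3.3959 * 937619437.5 / 172.5 N-mm
= 18.4582 kN-m

18.4582 kN-m


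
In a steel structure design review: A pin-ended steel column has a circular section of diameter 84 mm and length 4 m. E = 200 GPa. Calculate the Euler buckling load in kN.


I = pi * d^4 / 64 = 2443920.32 mm^4
L = 4000.0 mm
P_cr = pi^2 * E * I / L^2
= 9.8696 * 200000.0 * 2443920.32 / 4000.0^2
= 301506.58 N = 301.5066 kN

301.5066 kN


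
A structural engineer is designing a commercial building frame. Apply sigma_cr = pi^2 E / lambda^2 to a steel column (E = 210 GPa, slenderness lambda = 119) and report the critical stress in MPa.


sigma_cr = pi^2 * E / lambda^2
= 9.8696 * 210000.0 / 119^2
= 9.8696 * 210000.0 / 14161
= 146.3609 MPa

146.3609 MPa


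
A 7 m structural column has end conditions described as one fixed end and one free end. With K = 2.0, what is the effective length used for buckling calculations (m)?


L_eff = K * L
= 2.0 * 7
= 14.0 m

14.0 m


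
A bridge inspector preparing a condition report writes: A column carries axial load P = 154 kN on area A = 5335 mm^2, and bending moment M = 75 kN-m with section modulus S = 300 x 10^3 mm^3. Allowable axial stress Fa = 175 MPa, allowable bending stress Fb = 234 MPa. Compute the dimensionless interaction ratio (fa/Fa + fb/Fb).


f_a = P / A = 154000.0 / 5335 = 28.866 MPa
f_b = M / S = 75000000.0 / 300000.0 = 250.0 MPa
Ratio = f_a / Fa + f_b / Fb
= 28.866 / 175 + 250.0 / 234
= 1.2333 (dimensionless)

1.2333 (dimensionless)


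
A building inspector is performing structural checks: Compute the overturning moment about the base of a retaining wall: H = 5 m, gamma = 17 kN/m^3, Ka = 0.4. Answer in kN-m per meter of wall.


Pa = 0.5 * Ka * gamma * H^2
= 0.5 * 0.4 * 17 * 5^2
= 85.0 kN/m
Arm = H / 3 = 5 / 3 = 1.6667 m
Mo = Pa * arm = Pa * H / 3 = 85.0 * 5 / 3 = 141.6667 kN-m/m

141.6667 kN-m/m


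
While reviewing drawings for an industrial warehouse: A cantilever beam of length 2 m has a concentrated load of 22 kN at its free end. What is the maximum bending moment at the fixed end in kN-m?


For a cantilever with a point load at the free end:
M_max = P * L = 22 * 2 = 44 kN-m

44 kN-m


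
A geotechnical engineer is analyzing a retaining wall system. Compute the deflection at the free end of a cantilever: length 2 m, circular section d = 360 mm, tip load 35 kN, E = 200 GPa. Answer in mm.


I = pi * d^4 / 64 = pi * 360^4 / 64 = 824479576.01 mm^4
L = 2000.0 mm, P = 35000.0 N, E = 200000.0 MPa
delta = P * L^3 / (3 * E * I)
= 35000.0 * 2000.0^3 / (3 * 200000.0 * 824479576.01)
= 0.566 mm

0.566 mm


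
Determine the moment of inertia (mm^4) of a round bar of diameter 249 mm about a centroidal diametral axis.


r = d / 2 = 249 / 2 = 124.5 mm
I = pi * r^4 / 4 = pi * 124.5^4 / 4
= 188697995.64 mm^4

188697995.64 mm^4


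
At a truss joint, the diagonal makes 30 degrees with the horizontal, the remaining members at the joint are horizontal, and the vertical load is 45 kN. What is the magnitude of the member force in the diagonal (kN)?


At the joint, only the diagonal has a vertical component, so vertical equilibrium gives:
F * sin(30) = 45
F = 45 / sin(30)
= 45 / 0.5
= 90.0 kN

90.0 kN


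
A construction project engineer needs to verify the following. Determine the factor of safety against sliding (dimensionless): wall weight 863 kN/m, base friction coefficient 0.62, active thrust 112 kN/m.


Resisting force = mu * W = 0.62 * 863 = 535.06 kN/m
FOS = Resisting / Driving = 535.06 / 112
= 4.7773 (dimensionless)

4.7773 (dimensionless)


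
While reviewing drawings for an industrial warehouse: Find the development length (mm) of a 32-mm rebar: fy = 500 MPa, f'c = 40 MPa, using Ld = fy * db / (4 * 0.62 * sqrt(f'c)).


Ld = (fy * db) / (4 * 0.62 * sqrt(f'c))
= (500 * 32) / (4 * 0.62 * sqrt(40))
= 16000 / 15.6849
= 1020.09 mm

1020.09 mm


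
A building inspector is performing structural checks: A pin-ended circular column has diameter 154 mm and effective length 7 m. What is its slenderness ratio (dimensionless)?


Radius of gyration r = d / 4 = 154 / 4 = 38.5 mm
L_eff = 7000.0 mm
Slenderness ratio = L / r = 7000.0 / 38.5 = 181.82 (dimensionless)

181.82 (dimensionless)


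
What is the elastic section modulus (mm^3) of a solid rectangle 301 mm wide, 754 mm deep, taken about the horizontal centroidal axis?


S = b * h^2 / 6
= 301 * 754^2 / 6
= 301 * 568516 / 6
= 28520552.67 mm^3

28520552.67 mm^3


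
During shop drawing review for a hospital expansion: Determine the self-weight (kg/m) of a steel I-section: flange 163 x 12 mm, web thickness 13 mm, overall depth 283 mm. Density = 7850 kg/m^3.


A_flanges = 2 * 163 * 12 = 3912 mm^2
A_web = (283 - 2 * 12) * 13 = 3367 mm^2
A_total = 3912 + 3367 = 7279 mm^2 = 0.007279 m^2
Weight = rho * A = 7850 * 0.007279 = 57.1401 kg/m

57.1401 kg/m


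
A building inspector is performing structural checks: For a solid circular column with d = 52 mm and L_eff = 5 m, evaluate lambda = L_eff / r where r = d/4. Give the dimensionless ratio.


Radius of gyration r = d / 4 = 52 / 4 = 13.0 mm
L_eff = 5000.0 mm
Slenderness ratio = L / r = 5000.0 / 13.0 = 384.62 (dimensionless)

384.62 (dimensionless)


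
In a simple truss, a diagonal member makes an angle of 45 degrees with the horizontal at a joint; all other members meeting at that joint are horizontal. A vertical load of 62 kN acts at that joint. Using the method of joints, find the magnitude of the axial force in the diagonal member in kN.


At the joint, only the diagonal has a vertical component, so vertical equilibrium gives:
F * sin(45) = 62
F = 62 / sin(45)
= 62 / 0.707107
= 87.68 kN

87.68 kN


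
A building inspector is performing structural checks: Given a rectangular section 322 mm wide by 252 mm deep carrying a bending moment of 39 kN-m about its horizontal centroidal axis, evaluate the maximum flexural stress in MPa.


I = b * h^3 / 12 = 322 * 252^3 / 12 = 429414048.0 mm^4
y = h / 2 = 252 / 2 = 126.0 mm
M = 39 kN-m = 39000000.0 N-mm
sigma = M * y / I = 39000000.0 * 126.0 / 429414048.0
= 11.44 MPa

11.44 MPa


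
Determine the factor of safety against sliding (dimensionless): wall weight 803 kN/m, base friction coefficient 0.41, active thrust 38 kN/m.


Resisting force = mu * W = 0.41 * 803 = 329.23 kN/m
FOS = Resisting / Driving = 329.23 / 38
= 8.6639 (dimensionless)

8.6639 (dimensionless)


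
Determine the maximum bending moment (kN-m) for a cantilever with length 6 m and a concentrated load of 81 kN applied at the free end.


For a cantilever with a point load at the free end:
M_max = P * L = 81 * 6 = 486 kN-m

486 kN-m


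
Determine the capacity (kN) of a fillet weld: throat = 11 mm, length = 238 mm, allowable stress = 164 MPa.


Strength = throat * length * allowable stress
= 11 * 238 * 164 N
= 429352 N
= 429.35 kN

429.35 kN


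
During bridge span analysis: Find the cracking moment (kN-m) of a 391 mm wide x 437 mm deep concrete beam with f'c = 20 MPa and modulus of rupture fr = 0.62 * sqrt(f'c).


fr = 0.62 * sqrt(20) = 0.62 * 4.4721 = 2.7727 MPa
I = 391 * 437^3 / 12 = 2719191676.92 mm^4
y_t = 218.5 mm
M_cr = fr * I / y_t = 2.7727 * 2719191676.92 / 218.5 N-mm
= 34.506 kN-m

34.506 kN-m


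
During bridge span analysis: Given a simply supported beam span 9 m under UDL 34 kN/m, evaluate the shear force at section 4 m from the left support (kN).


R_A = w * L / 2 = 34 * 9 / 2 = 153.0 kN
V(x) = R_A - w * x = 153.0 - 34 * 4
= 17.0 kN

17.0 kN


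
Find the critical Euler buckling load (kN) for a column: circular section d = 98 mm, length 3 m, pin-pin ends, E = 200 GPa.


I = pi * d^4 / 64 = 4527664.12 mm^4
L = 3000.0 mm
P_cr = pi^2 * E * I / L^2
= 9.8696 * 200000.0 * 4527664.12 / 3000.0^2
= 993027.86 N = 993.0279 kN

993.0279 kN


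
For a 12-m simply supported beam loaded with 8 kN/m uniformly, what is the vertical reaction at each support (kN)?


Total load = w * L = 8 * 12 = 96 kN
By symmetry, each reaction R = total / 2 = 96 / 2 = 48.0 kN

48.0 kN


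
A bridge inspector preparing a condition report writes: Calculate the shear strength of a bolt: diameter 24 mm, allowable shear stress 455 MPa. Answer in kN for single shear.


A = pi * d^2 / 4 = pi * 24^2 / 4 = 452.3893 mm^2
V = f_v * A / 1000 = 455 * 452.3893 / 1000
= 205.8372 kN

205.8372 kN


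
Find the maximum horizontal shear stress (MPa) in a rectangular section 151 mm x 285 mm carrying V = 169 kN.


A = b * h = 151 * 285 = 43035 mm^2
V = 169 kN = 169000.0 N
tau_max = 1.5 * V / A = 1.5 * 169000.0 / 43035
= 5.8906 MPa

5.8906 MPa


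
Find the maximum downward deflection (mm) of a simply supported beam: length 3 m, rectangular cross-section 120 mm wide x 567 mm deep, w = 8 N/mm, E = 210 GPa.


I = 120 * 567^3 / 12 = 1822842630.0 mm^4
L = 3000.0 mm, w = 8 N/mm, E = 210000.0 MPa
delta = 5 * w * L^4 / (384 * E * I)
= 5 * 8 * 3000.0^4 / (384 * 210000.0 * 1822842630.0)
= 0.022 mm

0.022 mm


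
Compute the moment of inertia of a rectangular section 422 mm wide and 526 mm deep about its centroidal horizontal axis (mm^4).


I = b * h^3 / 12
= 422 * 526^3 / 12
= 422 * 145531576 / 12
= 5117860422.67 mm^4

5117860422.67 mm^4


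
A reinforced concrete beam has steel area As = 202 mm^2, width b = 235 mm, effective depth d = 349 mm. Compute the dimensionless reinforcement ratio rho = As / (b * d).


rho = As / (b * d)
= 202 / (235 * 349)
= 202 / 82015
= 0.002463 (dimensionless)

0.002463 (dimensionless)


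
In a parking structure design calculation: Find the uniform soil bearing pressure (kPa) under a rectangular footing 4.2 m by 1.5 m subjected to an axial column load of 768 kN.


A = 4.2 * 1.5 = 6.3 m^2
q = P / A = 768 / 6.3
= 121.9048 kPa

121.9048 kPa


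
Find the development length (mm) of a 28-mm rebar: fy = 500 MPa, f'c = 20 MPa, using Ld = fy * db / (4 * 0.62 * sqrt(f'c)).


Ld = (fy * db) / (4 * 0.62 * sqrt(f'c))
= (500 * 28) / (4 * 0.62 * sqrt(20))
= 14000 / 11.0909
= 1262.3 mm

1262.3 mm


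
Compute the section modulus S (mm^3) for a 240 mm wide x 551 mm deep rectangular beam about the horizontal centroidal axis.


S = b * h^2 / 6
= 240 * 551^2 / 6
= 240 * 303601 / 6
= 12144040.0 mm^3

12144040.0 mm^3


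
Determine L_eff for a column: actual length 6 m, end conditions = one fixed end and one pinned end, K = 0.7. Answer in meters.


L_eff = K * L
= 0.7 * 6
= 4.2 m

4.2 m


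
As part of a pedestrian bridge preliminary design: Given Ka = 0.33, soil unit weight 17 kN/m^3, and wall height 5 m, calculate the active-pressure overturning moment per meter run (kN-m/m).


Pa = 0.5 * Ka * gamma * H^2
= 0.5 * 0.33 * 17 * 5^2
= 70.125 kN/m
Arm = H / 3 = 5 / 3 = 1.6667 m
Mo = Pa * arm = Pa * H / 3 = 70.125 * 5 / 3 = 116.875 kN-m/m

116.875 kN-m/m


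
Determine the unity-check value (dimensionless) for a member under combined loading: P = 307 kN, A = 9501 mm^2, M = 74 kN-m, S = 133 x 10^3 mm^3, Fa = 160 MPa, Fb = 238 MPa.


f_a = P / A = 307000.0 / 9501 = 32.3124 MPa
f_b = M / S = 74000000.0 / 133000.0 = 556.391 MPa
Ratio = f_a / Fa + f_b / Fb
= 32.3124 / 160 + 556.391 / 238
= 2.5397 (dimensionless)

2.5397 (dimensionless)


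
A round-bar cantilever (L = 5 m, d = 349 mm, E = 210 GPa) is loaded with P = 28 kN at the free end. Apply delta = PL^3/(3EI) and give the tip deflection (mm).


I = pi * d^4 / 64 = pi * 349^4 / 64 = 728235098.33 mm^4
L = 5000.0 mm, P = 28000.0 N, E = 210000.0 MPa
delta = P * L^3 / (3 * E * I)
= 28000.0 * 5000.0^3 / (3 * 210000.0 * 728235098.33)
= 7.6288 mm

7.6288 mm


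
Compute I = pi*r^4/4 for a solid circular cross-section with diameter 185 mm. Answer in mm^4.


r = d / 2 = 185 / 2 = 92.5 mm
I = pi * r^4 / 4 = pi * 92.5^4 / 4
= 57498539.35 mm^4

57498539.35 mm^4


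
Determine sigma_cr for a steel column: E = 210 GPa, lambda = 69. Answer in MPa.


sigma_cr = pi^2 * E / lambda^2
= 9.8696 * 210000.0 / 69^2
= 9.8696 * 210000.0 / 4761
= 435.3323 MPa

435.3323 MPa


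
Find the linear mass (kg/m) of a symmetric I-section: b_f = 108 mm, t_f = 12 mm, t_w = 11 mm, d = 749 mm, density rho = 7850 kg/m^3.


A_flanges = 2 * 108 * 12 = 2592 mm^2
A_web = (749 - 2 * 12) * 11 = 7975 mm^2
A_total = 2592 + 7975 = 10567 mm^2 = 0.010567 m^2
Weight = rho * A = 7850 * 0.010567 = 82.951 kg/m

82.951 kg/m


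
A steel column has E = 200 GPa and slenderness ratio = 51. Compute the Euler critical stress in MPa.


sigma_cr = pi^2 * E / lambda^2
= 9.8696 * 200000.0 / 51^2
= 9.8696 * 200000.0 / 2601
= 758.9085 MPa

758.9085 MPa


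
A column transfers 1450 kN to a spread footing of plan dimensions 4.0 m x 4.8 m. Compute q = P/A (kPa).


A = 4.0 * 4.8 = 19.2 m^2
q = P / A = 1450 / 19.2
= 75.5208 kPa

75.5208 kPa


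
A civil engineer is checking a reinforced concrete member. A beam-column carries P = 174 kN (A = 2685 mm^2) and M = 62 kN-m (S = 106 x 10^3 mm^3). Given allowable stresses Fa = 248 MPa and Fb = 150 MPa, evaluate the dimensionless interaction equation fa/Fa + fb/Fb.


f_a = P / A = 174000.0 / 2685 = 64.8045 MPa
f_b = M / S = 62000000.0 / 106000.0 = 584.9057 MPa
Ratio = f_a / Fa + f_b / Fb
= 64.8045 / 248 + 584.9057 / 150
= 4.1607 (dimensionless)

4.1607 (dimensionless)


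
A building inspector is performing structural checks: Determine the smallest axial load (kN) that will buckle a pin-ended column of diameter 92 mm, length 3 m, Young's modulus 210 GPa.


I = pi * d^4 / 64 = 3516585.72 mm^4
L = 3000.0 mm
P_cr = pi^2 * E * I / L^2
= 9.8696 * 210000.0 * 3516585.72 / 3000.0^2
= 809837.23 N = 809.8372 kN

809.8372 kN


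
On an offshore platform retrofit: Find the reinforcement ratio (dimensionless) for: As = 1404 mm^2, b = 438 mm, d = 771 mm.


rho = As / (b * d)
= 1404 / (438 * 771)
= 1404 / 337698
= 0.004158 (dimensionless)

0.004158 (dimensionless)


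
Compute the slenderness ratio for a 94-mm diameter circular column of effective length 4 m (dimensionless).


Radius of gyration r = d / 4 = 94 / 4 = 23.5 mm
L_eff = 4000.0 mm
Slenderness ratio = L / r = 4000.0 / 23.5 = 170.21 (dimensionless)

170.21 (dimensionless)


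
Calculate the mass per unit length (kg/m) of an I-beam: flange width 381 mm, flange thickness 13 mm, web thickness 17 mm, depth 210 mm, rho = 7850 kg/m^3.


A_flanges = 2 * 381 * 13 = 9906 mm^2
A_web = (210 - 2 * 13) * 17 = 3128 mm^2
A_total = 9906 + 3128 = 13034 mm^2 = 0.013034 m^2
Weight = rho * A = 7850 * 0.013034 = 102.3169 kg/m

102.3169 kg/m


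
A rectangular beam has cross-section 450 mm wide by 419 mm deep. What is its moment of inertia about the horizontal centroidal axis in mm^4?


I = b * h^3 / 12
= 450 * 419^3 / 12
= 450 * 73560059 / 12
= 2758502212.5 mm^4

2758502212.5 mm^4


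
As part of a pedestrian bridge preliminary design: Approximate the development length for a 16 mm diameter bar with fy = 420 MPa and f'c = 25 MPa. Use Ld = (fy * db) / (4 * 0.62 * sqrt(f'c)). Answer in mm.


Ld = (fy * db) / (4 * 0.62 * sqrt(f'c))
= (420 * 16) / (4 * 0.62 * sqrt(25))
= 6720 / 12.4
= 541.94 mm

541.94 mm


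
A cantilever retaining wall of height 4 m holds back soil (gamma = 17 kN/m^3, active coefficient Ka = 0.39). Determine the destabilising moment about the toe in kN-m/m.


Pa = 0.5 * Ka * gamma * H^2
= 0.5 * 0.39 * 17 * 4^2
= 53.04 kN/m
Arm = H / 3 = 4 / 3 = 1.3333 m
Mo = Pa * arm = Pa * H / 3 = 53.04 * 4 / 3 = 70.72 kN-m/m

70.72 kN-m/m


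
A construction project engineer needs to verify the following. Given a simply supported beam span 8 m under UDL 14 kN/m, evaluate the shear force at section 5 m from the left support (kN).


R_A = w * L / 2 = 14 * 8 / 2 = 56.0 kN
V(x) = R_A - w * x = 56.0 - 14 * 5
= -14.0 kN

-14.0 kN


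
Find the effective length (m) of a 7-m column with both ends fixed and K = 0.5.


L_eff = K * L
= 0.5 * 7
= 3.5 m

3.5 m


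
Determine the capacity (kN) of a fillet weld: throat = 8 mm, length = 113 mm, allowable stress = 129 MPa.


Strength = throat * length * allowable stress
= 8 * 113 * 129 N
= 116616 N
= 116.62 kN

116.62 kN


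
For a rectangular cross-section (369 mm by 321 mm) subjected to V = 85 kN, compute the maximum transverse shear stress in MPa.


A = b * h = 369 * 321 = 118449 mm^2
V = 85 kN = 85000.0 N
tau_max = 1.5 * V / A = 1.5 * 85000.0 / 118449
= 1.0764 MPa

1.0764 MPa


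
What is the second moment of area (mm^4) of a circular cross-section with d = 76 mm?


r = d / 2 = 76 / 2 = 38.0 mm
I = pi * r^4 / 4 = pi * 38.0^4 / 4
= 1637661.98 mm^4

1637661.98 mm^4


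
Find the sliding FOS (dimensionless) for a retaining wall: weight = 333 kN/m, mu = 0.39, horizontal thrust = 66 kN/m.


Resisting force = mu * W = 0.39 * 333 = 129.87 kN/m
FOS = Resisting / Driving = 129.87 / 66
= 1.9677 (dimensionless)

1.9677 (dimensionless)


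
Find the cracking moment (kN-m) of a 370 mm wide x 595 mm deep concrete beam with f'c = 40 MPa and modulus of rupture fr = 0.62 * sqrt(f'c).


fr = 0.62 * sqrt(40) = 0.62 * 6.3246 = 3.9212 MPa
I = 370 * 595^3 / 12 = 6494883645.83 mm^4
y_t = 297.5 mm
M_cr = fr * I / y_t = 3.9212 * 6494883645.83 / 297.5 N-mm
= 85.6064 kN-m

85.6064 kN-m


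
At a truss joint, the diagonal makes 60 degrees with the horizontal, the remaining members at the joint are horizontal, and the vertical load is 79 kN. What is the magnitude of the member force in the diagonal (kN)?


At the joint, only the diagonal has a vertical component, so vertical equilibrium gives:
F * sin(60) = 79
F = 79 / sin(60)
= 79 / 0.866025
= 91.22 kN

91.22 kN


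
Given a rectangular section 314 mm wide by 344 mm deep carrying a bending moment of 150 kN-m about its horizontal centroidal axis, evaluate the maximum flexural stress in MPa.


I = b * h^3 / 12 = 314 * 344^3 / 12 = 1065181781.33 mm^4
y = h / 2 = 344 / 2 = 172.0 mm
M = 150 kN-m = 150000000.0 N-mm
sigma = M * y / I = 150000000.0 * 172.0 / 1065181781.33
= 24.22 MPa

24.22 MPa


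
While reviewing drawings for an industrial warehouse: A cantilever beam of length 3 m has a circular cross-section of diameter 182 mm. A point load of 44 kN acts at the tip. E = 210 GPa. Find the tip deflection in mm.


I = pi * d^4 / 64 = pi * 182^4 / 64 = 53858648.42 mm^4
L = 3000.0 mm, P = 44000.0 N, E = 210000.0 MPa
delta = P * L^3 / (3 * E * I)
= 44000.0 * 3000.0^3 / (3 * 210000.0 * 53858648.42)
= 35.0123 mm

35.0123 mm


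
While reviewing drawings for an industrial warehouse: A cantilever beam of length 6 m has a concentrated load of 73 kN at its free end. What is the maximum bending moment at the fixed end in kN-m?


For a cantilever with a point load at the free end:
M_max = P * L = 73 * 6 = 438 kN-m

438 kN-m


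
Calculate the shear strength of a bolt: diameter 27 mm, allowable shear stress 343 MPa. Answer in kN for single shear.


A = pi * d^2 / 4 = pi * 27^2 / 4 = 572.5553 mm^2
V = f_v * A / 1000 = 343 * 572.5553 / 1000
= 196.3865 kN

196.3865 kN


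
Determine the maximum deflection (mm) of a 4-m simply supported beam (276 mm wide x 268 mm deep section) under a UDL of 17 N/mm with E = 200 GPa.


I = 276 * 268^3 / 12 = 442723136.0 mm^4
L = 4000.0 mm, w = 17 N/mm, E = 200000.0 MPa
delta = 5 * w * L^4 / (384 * E * I)
= 5 * 17 * 4000.0^4 / (384 * 200000.0 * 442723136.0)
= 0.64 mm

0.64 mm


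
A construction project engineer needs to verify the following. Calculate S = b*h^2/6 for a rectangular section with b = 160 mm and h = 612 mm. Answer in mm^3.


S = b * h^2 / 6
= 160 * 612^2 / 6
= 160 * 374544 / 6
= 9987840.0 mm^3

9987840.0 mm^3


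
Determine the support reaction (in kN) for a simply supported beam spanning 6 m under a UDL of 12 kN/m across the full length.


Total load = w * L = 12 * 6 = 72 kN
By symmetry, each reaction R = total / 2 = 72 / 2 = 36.0 kN

36.0 kN


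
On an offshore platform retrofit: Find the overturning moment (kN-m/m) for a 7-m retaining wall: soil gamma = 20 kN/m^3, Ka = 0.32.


Pa = 0.5 * Ka * gamma * H^2
= 0.5 * 0.32 * 20 * 7^2
= 156.8 kN/m
Arm = H / 3 = 7 / 3 = 2.3333 m
Mo = Pa * arm = Pa * H / 3 = 156.8 * 7 / 3 = 365.8667 kN-m/m

365.8667 kN-m/m


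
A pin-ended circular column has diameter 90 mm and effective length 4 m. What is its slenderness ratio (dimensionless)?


Radius of gyration r = d / 4 = 90 / 4 = 22.5 mm
L_eff = 4000.0 mm
Slenderness ratio = L / r = 4000.0 / 22.5 = 177.78 (dimensionless)

177.78 (dimensionless)


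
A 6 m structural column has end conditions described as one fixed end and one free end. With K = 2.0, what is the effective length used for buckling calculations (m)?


L_eff = K * L
= 2.0 * 6
= 12.0 m

12.0 m


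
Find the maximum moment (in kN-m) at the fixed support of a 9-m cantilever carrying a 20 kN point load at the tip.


For a cantilever with a point load at the free end:
M_max = P * L = 20 * 9 = 180 kN-m

180 kN-m


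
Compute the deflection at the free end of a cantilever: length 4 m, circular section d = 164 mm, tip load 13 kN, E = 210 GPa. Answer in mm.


I = pi * d^4 / 64 = pi * 164^4 / 64 = 35509559.99 mm^4
L = 4000.0 mm, P = 13000.0 N, E = 210000.0 MPa
delta = P * L^3 / (3 * E * I)
= 13000.0 * 4000.0^3 / (3 * 210000.0 * 35509559.99)
= 37.191 mm

37.191 mm


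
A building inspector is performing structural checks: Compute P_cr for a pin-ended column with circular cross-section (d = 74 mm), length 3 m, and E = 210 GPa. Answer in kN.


I = pi * d^4 / 64 = 1471962.61 mm^4
L = 3000.0 mm
P_cr = pi^2 * E * I / L^2
= 9.8696 * 210000.0 * 1471962.61 / 3000.0^2
= 338979.4 N = 338.9794 kN

338.9794 kN


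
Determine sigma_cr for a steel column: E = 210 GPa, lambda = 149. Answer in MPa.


sigma_cr = pi^2 * E / lambda^2
= 9.8696 * 210000.0 / 149^2
= 9.8696 * 210000.0 / 22201
= 93.3569 MPa

93.3569 MPa


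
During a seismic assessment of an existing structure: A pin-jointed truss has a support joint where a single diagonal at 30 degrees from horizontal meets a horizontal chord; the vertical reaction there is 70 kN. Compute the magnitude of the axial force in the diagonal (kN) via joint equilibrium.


At the joint, only the diagonal has a vertical component, so vertical equilibrium gives:
F * sin(30) = 70
F = 70 / sin(30)
= 70 / 0.5
= 140.0 kN

140.0 kN


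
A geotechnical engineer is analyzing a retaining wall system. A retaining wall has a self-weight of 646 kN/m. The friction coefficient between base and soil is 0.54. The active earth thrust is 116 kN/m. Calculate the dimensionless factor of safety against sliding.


Resisting force = mu * W = 0.54 * 646 = 348.84 kN/m
FOS = Resisting / Driving = 348.84 / 116
= 3.0072 (dimensionless)

3.0072 (dimensionless)


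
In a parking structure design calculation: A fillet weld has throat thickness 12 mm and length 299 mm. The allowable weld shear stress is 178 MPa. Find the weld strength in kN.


Strength = throat * length * allowable stress
= 12 * 299 * 178 N
= 638664 N
= 638.66 kN

638.66 kN


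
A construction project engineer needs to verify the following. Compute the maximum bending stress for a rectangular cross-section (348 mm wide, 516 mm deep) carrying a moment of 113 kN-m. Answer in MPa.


I = b * h^3 / 12 = 348 * 516^3 / 12 = 3984254784.0 mm^4
y = h / 2 = 516 / 2 = 258.0 mm
M = 113 kN-m = 113000000.0 N-mm
sigma = M * y / I = 113000000.0 * 258.0 / 3984254784.0
= 7.32 MPa

7.32 MPa
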